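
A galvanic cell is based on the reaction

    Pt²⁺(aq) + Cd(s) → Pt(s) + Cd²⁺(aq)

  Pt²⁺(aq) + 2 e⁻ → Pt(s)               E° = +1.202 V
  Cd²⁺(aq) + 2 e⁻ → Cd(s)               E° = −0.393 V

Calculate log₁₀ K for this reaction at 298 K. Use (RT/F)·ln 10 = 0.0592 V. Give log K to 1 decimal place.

log K = 53.9

The Pt²⁺/Pt couple is reduced (cathode); E°cell = +1.202 − (−0.393) = +1.595 V with n = 2.
At equilibrium E = 0, so log K = nE°cell / 0.0592 = (2)(+1.595) / 0.0592 = 53.9.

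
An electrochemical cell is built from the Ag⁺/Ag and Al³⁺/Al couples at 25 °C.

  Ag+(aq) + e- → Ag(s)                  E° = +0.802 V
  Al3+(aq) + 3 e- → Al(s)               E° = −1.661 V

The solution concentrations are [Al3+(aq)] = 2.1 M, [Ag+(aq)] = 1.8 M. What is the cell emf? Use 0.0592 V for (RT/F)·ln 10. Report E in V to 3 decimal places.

+2.472 V

The Ag⁺/Ag couple has the more positive E°, so it is the cathode; Al³⁺/Al is the anode.
E°cell = E°cat − E°an = +0.802 − (−1.661) = +2.463 V; n = 3.
For the overall reaction 3 Ag+(aq) + Al(s) → 3 Ag(s) + Al3+(aq), Q = [Al3+(aq)] / [Ag+(aq)]^3 = 0.36, giving log Q = −0.444.
Applying E = E° − (RT ln10/nF)·log Q gives +2.463 − (0.0592/3)(−0.444) = +2.472 V.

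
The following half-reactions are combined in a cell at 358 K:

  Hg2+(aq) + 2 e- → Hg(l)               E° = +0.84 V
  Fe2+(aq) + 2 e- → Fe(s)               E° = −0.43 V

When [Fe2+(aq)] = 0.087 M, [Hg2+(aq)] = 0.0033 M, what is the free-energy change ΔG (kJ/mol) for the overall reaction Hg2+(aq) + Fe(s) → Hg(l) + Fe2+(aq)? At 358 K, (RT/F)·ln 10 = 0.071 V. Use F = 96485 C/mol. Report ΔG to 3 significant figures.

−235 kJ/mol

The standard cell potential is +0.84 − (−0.43) = +1.27 V, with n = 2 electrons in the balanced equation.
The reaction quotient is [Fe2+(aq)] / [Hg2+(aq)] = 26.4; by Nernst, E = +1.27 − (0.071/2)(1.421) = +1.2196 V.
Then ΔG = −nFE = −2 × 96485 × +1.2196 J/mol = −235 kJ/mol.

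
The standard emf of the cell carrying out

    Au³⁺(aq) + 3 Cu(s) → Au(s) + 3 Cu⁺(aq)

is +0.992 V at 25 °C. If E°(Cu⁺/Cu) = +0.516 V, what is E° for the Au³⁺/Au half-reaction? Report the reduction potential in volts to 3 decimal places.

In the reaction as written the Au³⁺/Au couple is reduced (cathode) and Cu⁺/Cu is oxidized (anode), so E°cell = E°(Au³⁺/Au) − E°(Cu⁺/Cu).
E°(Au³⁺/Au) = E°cell + E°(anode) = +0.992 + (+0.516) = +1.508 V.

+1.508 V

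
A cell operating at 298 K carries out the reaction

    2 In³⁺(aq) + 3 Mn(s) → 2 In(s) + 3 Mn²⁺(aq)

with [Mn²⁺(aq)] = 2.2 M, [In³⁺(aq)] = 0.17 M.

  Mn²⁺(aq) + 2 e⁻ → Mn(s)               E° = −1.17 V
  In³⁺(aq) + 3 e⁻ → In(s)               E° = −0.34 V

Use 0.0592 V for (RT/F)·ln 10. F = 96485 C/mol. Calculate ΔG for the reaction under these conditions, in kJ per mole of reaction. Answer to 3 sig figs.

−466 kJ/mol

The standard cell potential is −0.34 − (−1.17) = +0.83 V, with n = 6 electrons in the balanced equation.
Here Q = [Mn²⁺(aq)]^3 / [In³⁺(aq)]^2 = 368 (log Q = 2.566), giving E = +0.83 − (0.0592/6)·(2.566) = +0.8047 V.
Then ΔG = −nFE = −6 × 96485 × +0.8047 J/mol = −466 kJ/mol.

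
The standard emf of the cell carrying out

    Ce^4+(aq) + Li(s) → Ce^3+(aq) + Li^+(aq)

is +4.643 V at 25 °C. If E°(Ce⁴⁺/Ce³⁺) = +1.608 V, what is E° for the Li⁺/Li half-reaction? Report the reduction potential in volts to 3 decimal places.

In the reaction as written the Ce⁴⁺/Ce³⁺ couple is reduced (cathode) and Li⁺/Li is oxidized (anode), so E°cell = E°(Ce⁴⁺/Ce³⁺) − E°(Li⁺/Li).
E°(Li⁺/Li) = E°(cathode) − E°cell = +1.608 − (+4.643) = −3.035 V.

−3.035 V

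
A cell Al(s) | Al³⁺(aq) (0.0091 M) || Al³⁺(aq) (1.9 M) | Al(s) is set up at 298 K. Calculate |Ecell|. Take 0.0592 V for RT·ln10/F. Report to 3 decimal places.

For a concentration cell E°cell = 0, since both electrodes use the same couple.
The compartment with the higher Al³⁺(aq) concentration (1.9 M) acts as the cathode; ions are reduced there and produced at the dilute (0.0091 M) anode.
With n = 3, Ecell = −(0.0592/3)·log([dilute]/[conc]) = −(0.0592/3)·log(0.0091/1.9) = +0.046 V.

0.046 V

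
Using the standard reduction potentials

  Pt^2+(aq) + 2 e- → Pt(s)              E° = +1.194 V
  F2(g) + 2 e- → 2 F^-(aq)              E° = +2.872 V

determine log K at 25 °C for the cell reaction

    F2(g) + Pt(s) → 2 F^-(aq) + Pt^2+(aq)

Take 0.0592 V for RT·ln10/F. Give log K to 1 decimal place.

The F₂/F⁻ couple is reduced (cathode); E°cell = +2.872 − (+1.194) = +1.678 V with n = 2.
At equilibrium E = 0, so log K = nE°cell / 0.0592 = (2)(+1.678) / 0.0592 = 56.7.

log K = 56.7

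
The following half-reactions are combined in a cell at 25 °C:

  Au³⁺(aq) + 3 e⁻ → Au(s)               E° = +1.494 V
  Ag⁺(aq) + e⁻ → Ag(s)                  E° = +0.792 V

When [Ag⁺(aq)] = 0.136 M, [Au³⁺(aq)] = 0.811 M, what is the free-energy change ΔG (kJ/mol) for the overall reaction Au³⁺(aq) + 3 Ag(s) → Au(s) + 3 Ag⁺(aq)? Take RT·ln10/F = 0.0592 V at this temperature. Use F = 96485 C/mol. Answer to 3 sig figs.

−218 kJ/mol

With Au³⁺/Au reduced at the cathode, E°cell = +1.494 − (+0.792) = +0.702 V and n = 3.
The reaction quotient is [Ag⁺(aq)]^3 / [Au³⁺(aq)] = 0.0031; by Nernst, E = +0.702 − (0.0592/3)(−2.508) = +0.7515 V.
Then ΔG = −nFE = −3 × 96485 × +0.7515 J/mol = −218 kJ/mol.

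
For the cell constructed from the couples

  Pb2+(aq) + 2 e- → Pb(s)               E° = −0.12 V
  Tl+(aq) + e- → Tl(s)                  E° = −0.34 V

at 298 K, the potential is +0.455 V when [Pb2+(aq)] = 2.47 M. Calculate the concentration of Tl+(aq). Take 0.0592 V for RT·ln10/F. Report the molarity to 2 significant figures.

The Pb²⁺/Pb couple has the larger reduction potential, so it is the cathode: E°cell = −0.12 − (−0.34) = +0.22 V and n = 2.
From the Nernst equation, log Q = n(E° − E)/0.0592 = 2·(+0.22 − (+0.455))/0.0592 = −7.939.
The balanced reaction is Pb2+(aq) + 2 Tl(s) → Pb(s) + 2 Tl+(aq), so Q = [Tl+(aq)]^2 / [Pb2+(aq)].
Isolating [Tl+(aq)] in Q = 10^{−7.939} yields log [Tl+(aq)] = −3.773, i.e. 0.00017 M.

0.00017 M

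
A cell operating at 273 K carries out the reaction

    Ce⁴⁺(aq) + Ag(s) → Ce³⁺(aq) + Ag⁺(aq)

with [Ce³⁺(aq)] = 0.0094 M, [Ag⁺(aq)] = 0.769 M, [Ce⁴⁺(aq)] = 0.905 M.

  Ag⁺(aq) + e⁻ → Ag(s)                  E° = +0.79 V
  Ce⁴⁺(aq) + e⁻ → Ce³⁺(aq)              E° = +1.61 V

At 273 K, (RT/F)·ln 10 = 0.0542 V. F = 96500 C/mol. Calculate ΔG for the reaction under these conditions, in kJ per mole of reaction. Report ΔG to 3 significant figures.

With Ce⁴⁺/Ce³⁺ reduced at the cathode, E°cell = +1.61 − (+0.79) = +0.82 V and n = 1.
Q = ([Ce³⁺(aq)]·[Ag⁺(aq)]) / [Ce⁴⁺(aq)] = 0.00799, so log Q = −2.098 and E = +0.82 − (0.0542/1)(−2.098) = +0.9337 V.
Finally ΔG = −nFE = −(1)(96500 C/mol)(+0.9337 V) = −90.1 kJ/mol.

−90.1 kJ/mol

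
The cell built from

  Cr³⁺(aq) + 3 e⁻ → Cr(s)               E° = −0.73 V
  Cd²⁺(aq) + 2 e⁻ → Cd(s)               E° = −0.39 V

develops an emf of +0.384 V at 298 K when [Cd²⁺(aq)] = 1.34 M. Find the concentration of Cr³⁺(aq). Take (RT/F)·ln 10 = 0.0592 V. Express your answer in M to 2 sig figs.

0.0091 M

Cd²⁺/Cd is the cathode (higher E°); E°cell = −0.39 − (−0.73) = +0.34 V with n = 6.
Since E = E° − (0.0592/n)·log Q, log Q = n(E° − E)/0.0592 = −4.459.
For 3 Cd²⁺(aq) + 2 Cr(s) → 3 Cd(s) + 2 Cr³⁺(aq), the reaction quotient is Q = [Cr³⁺(aq)]^2 / [Cd²⁺(aq)]^3.
Isolating [Cr³⁺(aq)] in Q = 10^{−4.459} yields log [Cr³⁺(aq)] = −2.039, i.e. 0.0091 M.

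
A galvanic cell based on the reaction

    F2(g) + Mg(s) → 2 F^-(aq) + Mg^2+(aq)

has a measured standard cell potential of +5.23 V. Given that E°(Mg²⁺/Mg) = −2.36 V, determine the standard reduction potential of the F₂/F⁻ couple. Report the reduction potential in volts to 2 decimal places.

+2.87 V

In the reaction as written the F₂/F⁻ couple is reduced (cathode) and Mg²⁺/Mg is oxidized (anode), so E°cell = E°(F₂/F⁻) − E°(Mg²⁺/Mg).
E°(F₂/F⁻) = E°cell + E°(anode) = +5.23 + (−2.36) = +2.87 V.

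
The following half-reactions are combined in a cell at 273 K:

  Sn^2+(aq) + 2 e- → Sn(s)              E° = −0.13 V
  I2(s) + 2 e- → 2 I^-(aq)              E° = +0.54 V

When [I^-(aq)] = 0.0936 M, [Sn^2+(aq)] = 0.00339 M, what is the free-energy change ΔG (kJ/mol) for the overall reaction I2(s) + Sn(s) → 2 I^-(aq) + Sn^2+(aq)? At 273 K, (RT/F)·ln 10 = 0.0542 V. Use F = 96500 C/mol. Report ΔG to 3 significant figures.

−153 kJ/mol

The standard cell potential is +0.54 − (−0.13) = +0.67 V, with n = 2 electrons in the balanced equation.
Q = [I^-(aq)]^2·[Sn^2+(aq)] = 2.97×10^−5, so log Q = −4.527 and E = +0.67 − (0.0542/2)(−4.527) = +0.7927 V.
Then ΔG = −nFE = −2 × 96500 × +0.7927 J/mol = −153 kJ/mol.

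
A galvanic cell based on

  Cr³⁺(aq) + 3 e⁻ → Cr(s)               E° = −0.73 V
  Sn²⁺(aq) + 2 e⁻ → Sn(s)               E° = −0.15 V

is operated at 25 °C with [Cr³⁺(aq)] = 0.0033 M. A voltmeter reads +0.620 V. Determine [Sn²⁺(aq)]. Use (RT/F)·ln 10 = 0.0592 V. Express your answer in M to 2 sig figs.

Sn²⁺/Sn is the cathode (higher E°); E°cell = −0.15 − (−0.73) = +0.58 V with n = 6.
Since E = E° − (0.0592/n)·log Q, log Q = n(E° − E)/0.0592 = −4.054.
Balancing electrons gives 3 Sn²⁺(aq) + 2 Cr(s) → 3 Sn(s) + 2 Cr³⁺(aq); thus Q = [Cr³⁺(aq)]^2 / [Sn²⁺(aq)]^3.
Solving for the unknown gives log [Sn²⁺(aq)] = −0.303, so [Sn²⁺(aq)] ≈ 0.50 M.

0.50 M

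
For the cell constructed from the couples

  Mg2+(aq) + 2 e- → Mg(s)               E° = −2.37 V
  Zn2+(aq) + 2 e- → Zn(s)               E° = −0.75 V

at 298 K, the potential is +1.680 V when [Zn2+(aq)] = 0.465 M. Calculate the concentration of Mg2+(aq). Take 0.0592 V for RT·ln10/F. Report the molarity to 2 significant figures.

Zn²⁺/Zn is the cathode (higher E°); E°cell = −0.75 − (−2.37) = +1.62 V with n = 2.
Rearranging E = E° − (0.0592/n)·log Q gives log Q = 2(+1.62 − (+1.680))/0.0592 = −2.027.
For Zn2+(aq) + Mg(s) → Zn(s) + Mg2+(aq), the reaction quotient is Q = [Mg2+(aq)] / [Zn2+(aq)].
Isolating [Mg2+(aq)] in Q = 10^{−2.027} yields log [Mg2+(aq)] = −2.360, i.e. 0.0044 M.

0.0044 M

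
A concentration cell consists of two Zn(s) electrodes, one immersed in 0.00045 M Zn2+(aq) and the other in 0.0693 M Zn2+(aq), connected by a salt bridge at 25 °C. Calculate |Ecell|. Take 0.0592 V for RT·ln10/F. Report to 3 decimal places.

0.065 V

For a concentration cell E°cell = 0, since both electrodes use the same couple.
The compartment with the higher Zn2+(aq) concentration (0.0693 M) acts as the cathode; ions are reduced there and produced at the dilute (0.00045 M) anode.
With n = 2, Ecell = −(0.0592/2)·log([dilute]/[conc]) = −(0.0592/2)·log(0.00045/0.0693) = +0.065 V.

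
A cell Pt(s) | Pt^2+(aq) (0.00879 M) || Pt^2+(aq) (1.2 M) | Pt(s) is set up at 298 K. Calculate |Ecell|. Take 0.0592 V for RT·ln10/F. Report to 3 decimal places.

For a concentration cell E°cell = 0, since both electrodes use the same couple.
The compartment with the higher Pt^2+(aq) concentration (1.2 M) acts as the cathode; ions are reduced there and produced at the dilute (0.00879 M) anode.
With n = 2, Ecell = −(0.0592/2)·log([dilute]/[conc]) = −(0.0592/2)·log(0.00879/1.2) = +0.063 V.

0.063 V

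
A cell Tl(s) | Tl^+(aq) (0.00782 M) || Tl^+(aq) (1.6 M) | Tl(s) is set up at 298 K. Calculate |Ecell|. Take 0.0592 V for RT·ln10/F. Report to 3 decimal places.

For a concentration cell E°cell = 0, since both electrodes use the same couple.
The compartment with the higher Tl^+(aq) concentration (1.6 M) acts as the cathode; ions are reduced there and produced at the dilute (0.00782 M) anode.
With n = 1, Ecell = −(0.0592/1)·log([dilute]/[conc]) = −(0.0592/1)·log(0.00782/1.6) = +0.137 V.

0.137 V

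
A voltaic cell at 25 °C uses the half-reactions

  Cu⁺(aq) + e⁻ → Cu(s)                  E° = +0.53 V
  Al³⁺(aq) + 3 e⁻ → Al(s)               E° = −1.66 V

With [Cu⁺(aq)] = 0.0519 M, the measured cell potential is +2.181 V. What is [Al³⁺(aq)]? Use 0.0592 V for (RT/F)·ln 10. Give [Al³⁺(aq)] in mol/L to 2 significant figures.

0.00040 M

Cu⁺/Cu is the cathode (higher E°); E°cell = +0.53 − (−1.66) = +2.19 V with n = 3.
Since E = E° − (0.0592/n)·log Q, log Q = n(E° − E)/0.0592 = 0.456.
Balancing electrons gives 3 Cu⁺(aq) + Al(s) → 3 Cu(s) + Al³⁺(aq); thus Q = [Al³⁺(aq)] / [Cu⁺(aq)]^3.
Solving for the unknown gives log [Al³⁺(aq)] = −3.398, so [Al³⁺(aq)] ≈ 0.00040 M.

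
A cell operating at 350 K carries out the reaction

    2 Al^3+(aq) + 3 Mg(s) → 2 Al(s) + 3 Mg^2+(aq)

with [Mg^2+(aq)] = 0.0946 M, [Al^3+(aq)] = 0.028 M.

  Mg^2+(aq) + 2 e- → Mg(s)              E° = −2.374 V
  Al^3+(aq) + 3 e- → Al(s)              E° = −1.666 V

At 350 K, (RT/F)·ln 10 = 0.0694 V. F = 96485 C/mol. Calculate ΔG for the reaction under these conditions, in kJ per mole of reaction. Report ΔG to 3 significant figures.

With Al³⁺/Al reduced at the cathode, E°cell = −1.666 − (−2.374) = +0.708 V and n = 6.
Here Q = [Mg^2+(aq)]^3 / [Al^3+(aq)]^2 = 1.08 (log Q = 0.033), giving E = +0.708 − (0.0694/6)·(0.033) = +0.7076 V.
ΔG = −nFE = −(6)(96485)(+0.7076) J/mol = −410 kJ/mol.

−410 kJ/mol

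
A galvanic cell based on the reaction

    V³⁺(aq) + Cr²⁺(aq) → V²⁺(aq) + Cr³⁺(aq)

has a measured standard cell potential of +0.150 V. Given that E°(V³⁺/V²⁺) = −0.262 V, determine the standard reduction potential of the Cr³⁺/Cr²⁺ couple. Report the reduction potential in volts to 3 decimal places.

In the reaction as written the V³⁺/V²⁺ couple is reduced (cathode) and Cr³⁺/Cr²⁺ is oxidized (anode), so E°cell = E°(V³⁺/V²⁺) − E°(Cr³⁺/Cr²⁺).
E°(Cr³⁺/Cr²⁺) = E°(cathode) − E°cell = −0.262 − (+0.150) = −0.412 V.

−0.412 V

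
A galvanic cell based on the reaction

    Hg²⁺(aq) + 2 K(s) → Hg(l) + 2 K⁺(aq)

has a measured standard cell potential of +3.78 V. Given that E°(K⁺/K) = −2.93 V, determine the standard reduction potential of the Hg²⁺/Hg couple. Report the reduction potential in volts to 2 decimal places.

In the reaction as written the Hg²⁺/Hg couple is reduced (cathode) and K⁺/K is oxidized (anode), so E°cell = E°(Hg²⁺/Hg) − E°(K⁺/K).
E°(Hg²⁺/Hg) = E°cell + E°(anode) = +3.78 + (−2.93) = +0.85 V.

+0.85 V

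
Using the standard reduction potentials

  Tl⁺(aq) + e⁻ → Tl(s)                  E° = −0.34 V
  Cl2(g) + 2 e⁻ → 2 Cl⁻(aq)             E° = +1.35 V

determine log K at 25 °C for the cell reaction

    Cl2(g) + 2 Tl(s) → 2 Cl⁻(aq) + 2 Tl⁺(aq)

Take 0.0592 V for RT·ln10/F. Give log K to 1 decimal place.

The Cl₂/Cl⁻ couple is reduced (cathode); E°cell = +1.35 − (−0.34) = +1.69 V with n = 2.
At equilibrium E = 0, so log K = nE°cell / 0.0592 = (2)(+1.69) / 0.0592 = 57.1.

log K = 57.1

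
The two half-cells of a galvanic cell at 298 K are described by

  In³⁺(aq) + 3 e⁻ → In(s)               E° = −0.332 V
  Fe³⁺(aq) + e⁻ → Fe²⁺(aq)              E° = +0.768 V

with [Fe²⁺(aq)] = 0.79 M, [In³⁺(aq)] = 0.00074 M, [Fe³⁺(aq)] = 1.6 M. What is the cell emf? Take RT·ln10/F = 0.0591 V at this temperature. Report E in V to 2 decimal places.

+1.18 V

Fe³⁺/Fe²⁺ is reduced (cathode, E° = +0.768 V) and In³⁺/In is oxidized (anode).
E°cell = +0.768 − (−0.332) = +1.100 V, with n = 3 electrons transferred.
For the overall reaction 3 Fe³⁺(aq) + In(s) → 3 Fe²⁺(aq) + In³⁺(aq), Q = ([Fe²⁺(aq)]^3·[In³⁺(aq)]) / [Fe³⁺(aq)]^3 = 8.91×10^−5, giving log Q = −4.050.
By the Nernst equation, E = +1.100 − (0.0591/3)·(−4.050) = +1.18 V.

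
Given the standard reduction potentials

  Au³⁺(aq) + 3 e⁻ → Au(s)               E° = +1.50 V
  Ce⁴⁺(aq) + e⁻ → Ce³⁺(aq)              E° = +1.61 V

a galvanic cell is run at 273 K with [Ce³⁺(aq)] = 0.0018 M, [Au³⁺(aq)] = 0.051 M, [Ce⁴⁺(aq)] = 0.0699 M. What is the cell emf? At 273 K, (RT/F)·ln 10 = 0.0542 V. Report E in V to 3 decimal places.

+0.219 V

Since E°(Ce⁴⁺/Ce³⁺) > E°(Au³⁺/Au), Ce⁴⁺/Ce³⁺ serves as the cathode.
E°cell = E°cat − E°an = +1.61 − (+1.50) = +0.11 V; n = 3.
Balancing gives 3 Ce⁴⁺(aq) + Au(s) → 3 Ce³⁺(aq) + Au³⁺(aq); hence Q = ([Ce³⁺(aq)]^3·[Au³⁺(aq)]) / [Ce⁴⁺(aq)]^3 = 8.71×10^−7 (log Q = −6.060).
Applying E = E° − (RT ln10/nF)·log Q gives +0.11 − (0.0542/3)(−6.060) = +0.219 V.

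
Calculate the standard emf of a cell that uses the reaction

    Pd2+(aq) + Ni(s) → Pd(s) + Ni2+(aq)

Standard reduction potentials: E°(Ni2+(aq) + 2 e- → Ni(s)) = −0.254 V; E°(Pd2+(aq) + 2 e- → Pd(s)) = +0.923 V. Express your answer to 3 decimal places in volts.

+1.177 V

In the reaction as written, Pd2+(aq) is reduced (cathode) and Ni2+(aq) is produced by oxidation at the anode.
E°cell = E°(cathode) − E°(anode) = +0.923 − (−0.254) = +1.177 V.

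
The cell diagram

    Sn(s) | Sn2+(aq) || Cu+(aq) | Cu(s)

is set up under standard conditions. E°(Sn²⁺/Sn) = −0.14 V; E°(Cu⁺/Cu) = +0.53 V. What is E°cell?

+0.67 V

By convention the left-hand electrode in cell notation is the anode (oxidation) and the right-hand electrode is the cathode (reduction).
E°cell = E°(right) − E°(left) = +0.53 − (−0.14) = +0.67 V.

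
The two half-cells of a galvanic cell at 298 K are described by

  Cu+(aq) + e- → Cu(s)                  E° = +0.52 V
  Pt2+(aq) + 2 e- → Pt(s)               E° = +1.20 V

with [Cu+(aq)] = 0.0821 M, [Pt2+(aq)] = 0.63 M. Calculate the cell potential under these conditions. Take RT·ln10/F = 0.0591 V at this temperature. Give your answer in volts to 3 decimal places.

Pt²⁺/Pt is reduced (cathode, E° = +1.20 V) and Cu⁺/Cu is oxidized (anode).
The standard potential is +1.20 − (+0.52) = +0.68 V and the balanced reaction transfers n = 2 electrons.
The balanced reaction is Pt2+(aq) + 2 Cu(s) → Pt(s) + 2 Cu+(aq), so Q = [Cu+(aq)]^2 / [Pt2+(aq)] = 0.0107 and log Q = −1.971.
By the Nernst equation, E = +0.68 − (0.0591/2)·(−1.971) = +0.738 V.

+0.738 V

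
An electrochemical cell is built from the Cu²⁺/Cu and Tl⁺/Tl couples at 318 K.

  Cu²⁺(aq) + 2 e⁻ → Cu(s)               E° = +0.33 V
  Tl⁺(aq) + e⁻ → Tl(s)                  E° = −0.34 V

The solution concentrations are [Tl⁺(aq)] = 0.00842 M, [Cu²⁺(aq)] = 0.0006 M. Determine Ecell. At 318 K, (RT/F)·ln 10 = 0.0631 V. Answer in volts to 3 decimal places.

Cu²⁺/Cu is reduced (cathode, E° = +0.33 V) and Tl⁺/Tl is oxidized (anode).
E°cell = E°cat − E°an = +0.33 − (−0.34) = +0.67 V; n = 2.
Balancing gives Cu²⁺(aq) + 2 Tl(s) → Cu(s) + 2 Tl⁺(aq); hence Q = [Tl⁺(aq)]^2 / [Cu²⁺(aq)] = 0.118 (log Q = −0.928).
Applying E = E° − (RT ln10/nF)·log Q gives +0.67 − (0.0631/2)(−0.928) = +0.699 V.

+0.699 V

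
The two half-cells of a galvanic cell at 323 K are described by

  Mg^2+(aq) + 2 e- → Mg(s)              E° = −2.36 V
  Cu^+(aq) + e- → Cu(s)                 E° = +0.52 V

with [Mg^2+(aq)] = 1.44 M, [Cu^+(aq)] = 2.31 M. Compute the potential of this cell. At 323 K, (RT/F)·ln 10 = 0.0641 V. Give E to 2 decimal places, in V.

The Cu⁺/Cu couple has the more positive E°, so it is the cathode; Mg²⁺/Mg is the anode.
E°cell = E°cat − E°an = +0.52 − (−2.36) = +2.88 V; n = 2.
Balancing gives 2 Cu^+(aq) + Mg(s) → 2 Cu(s) + Mg^2+(aq); hence Q = [Mg^2+(aq)] / [Cu^+(aq)]^2 = 0.27 (log Q = −0.569).
Applying E = E° − (RT ln10/nF)·log Q gives +2.88 − (0.0641/2)(−0.569) = +2.90 V.

+2.90 V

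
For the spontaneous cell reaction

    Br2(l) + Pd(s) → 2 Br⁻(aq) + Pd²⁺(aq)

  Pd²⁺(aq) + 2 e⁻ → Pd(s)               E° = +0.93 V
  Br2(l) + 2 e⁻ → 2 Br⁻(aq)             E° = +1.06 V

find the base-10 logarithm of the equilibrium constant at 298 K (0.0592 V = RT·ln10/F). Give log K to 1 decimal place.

The Br₂/Br⁻ couple is reduced (cathode); E°cell = +1.06 − (+0.93) = +0.13 V with n = 2.
At equilibrium E = 0, so log K = nE°cell / 0.0592 = (2)(+0.13) / 0.0592 = 4.4.

log K = 4.4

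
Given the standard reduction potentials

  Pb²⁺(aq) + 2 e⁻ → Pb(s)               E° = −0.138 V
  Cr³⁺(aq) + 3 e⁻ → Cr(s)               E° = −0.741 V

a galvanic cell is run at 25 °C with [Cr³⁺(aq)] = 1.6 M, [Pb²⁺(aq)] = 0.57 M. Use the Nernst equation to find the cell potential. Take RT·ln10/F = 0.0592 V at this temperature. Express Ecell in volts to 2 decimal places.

+0.59 V

The Pb²⁺/Pb couple has the more positive E°, so it is the cathode; Cr³⁺/Cr is the anode.
The standard potential is −0.138 − (−0.741) = +0.603 V and the balanced reaction transfers n = 6 electrons.
Balancing gives 3 Pb²⁺(aq) + 2 Cr(s) → 3 Pb(s) + 2 Cr³⁺(aq); hence Q = [Cr³⁺(aq)]^2 / [Pb²⁺(aq)]^3 = 13.8 (log Q = 1.141).
E = E° − (0.0592/n)·log Q = +0.603 − (0.0592/6)(1.141) = +0.59 V.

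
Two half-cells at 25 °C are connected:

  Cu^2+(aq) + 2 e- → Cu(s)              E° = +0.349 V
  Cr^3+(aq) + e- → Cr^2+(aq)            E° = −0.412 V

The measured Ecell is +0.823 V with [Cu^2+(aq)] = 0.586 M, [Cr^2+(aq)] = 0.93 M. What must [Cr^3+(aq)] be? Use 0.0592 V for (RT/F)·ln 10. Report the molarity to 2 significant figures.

0.064 M

With Cu²⁺/Cu at the cathode and Cr³⁺/Cr²⁺ at the anode, E°cell = +0.349 − (−0.412) = +0.761 V (n = 2).
From the Nernst equation, log Q = n(E° − E)/0.0592 = 2·(+0.761 − (+0.823))/0.0592 = −2.095.
Balancing electrons gives Cu^2+(aq) + 2 Cr^2+(aq) → Cu(s) + 2 Cr^3+(aq); thus Q = [Cr^3+(aq)]^2 / ([Cu^2+(aq)]·[Cr^2+(aq)]^2).
Isolating [Cr^3+(aq)] in Q = 10^{−2.095} yields log [Cr^3+(aq)] = −1.195, i.e. 0.064 M.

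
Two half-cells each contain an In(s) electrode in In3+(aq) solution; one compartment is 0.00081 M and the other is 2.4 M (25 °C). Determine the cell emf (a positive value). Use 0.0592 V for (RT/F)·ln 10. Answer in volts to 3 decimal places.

0.069 V

For a concentration cell E°cell = 0, since both electrodes use the same couple.
The compartment with the higher In3+(aq) concentration (2.4 M) acts as the cathode; ions are reduced there and produced at the dilute (0.00081 M) anode.
With n = 3, Ecell = −(0.0592/3)·log([dilute]/[conc]) = −(0.0592/3)·log(0.00081/2.4) = +0.069 V.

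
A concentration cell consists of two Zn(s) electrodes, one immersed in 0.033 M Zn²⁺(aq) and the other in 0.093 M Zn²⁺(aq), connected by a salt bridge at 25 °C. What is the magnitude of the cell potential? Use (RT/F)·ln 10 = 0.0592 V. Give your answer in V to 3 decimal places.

For a concentration cell E°cell = 0, since both electrodes use the same couple.
The compartment with the higher Zn²⁺(aq) concentration (0.093 M) acts as the cathode; ions are reduced there and produced at the dilute (0.033 M) anode.
With n = 2, Ecell = −(0.0592/2)·log([dilute]/[conc]) = −(0.0592/2)·log(0.033/0.093) = +0.013 V.

0.013 V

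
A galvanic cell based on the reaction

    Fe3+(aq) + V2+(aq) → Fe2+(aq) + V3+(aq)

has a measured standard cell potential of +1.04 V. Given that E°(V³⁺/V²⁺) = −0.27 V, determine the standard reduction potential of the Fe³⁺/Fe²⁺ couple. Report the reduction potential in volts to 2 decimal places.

In the reaction as written the Fe³⁺/Fe²⁺ couple is reduced (cathode) and V³⁺/V²⁺ is oxidized (anode), so E°cell = E°(Fe³⁺/Fe²⁺) − E°(V³⁺/V²⁺).
E°(Fe³⁺/Fe²⁺) = E°cell + E°(anode) = +1.04 + (−0.27) = +0.77 V.

+0.77 V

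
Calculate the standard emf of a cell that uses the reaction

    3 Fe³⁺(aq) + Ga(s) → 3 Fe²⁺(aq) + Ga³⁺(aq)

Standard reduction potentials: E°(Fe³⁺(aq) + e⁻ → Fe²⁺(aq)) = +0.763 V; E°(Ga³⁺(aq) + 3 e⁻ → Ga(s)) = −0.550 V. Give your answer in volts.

Fe³⁺(aq) gains electrons, so the Fe³⁺/Fe²⁺ couple is the cathode; the Ga³⁺/Ga couple is the anode.
E°cell = E°(cathode) − E°(anode) = +0.763 − (−0.550) = +1.313 V.
The positive value indicates the reaction is spontaneous as written.

+1.313 V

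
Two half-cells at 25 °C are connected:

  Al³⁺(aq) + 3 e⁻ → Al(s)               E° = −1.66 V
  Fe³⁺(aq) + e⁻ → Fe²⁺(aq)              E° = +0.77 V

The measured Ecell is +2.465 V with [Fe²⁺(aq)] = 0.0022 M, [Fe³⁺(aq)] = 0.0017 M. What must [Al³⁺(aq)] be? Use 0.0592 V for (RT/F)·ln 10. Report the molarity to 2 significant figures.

With Fe³⁺/Fe²⁺ at the cathode and Al³⁺/Al at the anode, E°cell = +0.77 − (−1.66) = +2.43 V (n = 3).
Rearranging E = E° − (0.0592/n)·log Q gives log Q = 3(+2.43 − (+2.465))/0.0592 = −1.774.
Balancing electrons gives 3 Fe³⁺(aq) + Al(s) → 3 Fe²⁺(aq) + Al³⁺(aq); thus Q = ([Fe²⁺(aq)]^3·[Al³⁺(aq)]) / [Fe³⁺(aq)]^3.
Solving for the unknown gives log [Al³⁺(aq)] = −2.110, so [Al³⁺(aq)] ≈ 0.0078 M.

0.0078 M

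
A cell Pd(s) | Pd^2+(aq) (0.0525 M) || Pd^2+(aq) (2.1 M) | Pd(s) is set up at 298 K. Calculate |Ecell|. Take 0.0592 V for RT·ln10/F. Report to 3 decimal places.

For a concentration cell E°cell = 0, since both electrodes use the same couple.
The compartment with the higher Pd^2+(aq) concentration (2.1 M) acts as the cathode; ions are reduced there and produced at the dilute (0.0525 M) anode.
With n = 2, Ecell = −(0.0592/2)·log([dilute]/[conc]) = −(0.0592/2)·log(0.0525/2.1) = +0.047 V.

0.047 V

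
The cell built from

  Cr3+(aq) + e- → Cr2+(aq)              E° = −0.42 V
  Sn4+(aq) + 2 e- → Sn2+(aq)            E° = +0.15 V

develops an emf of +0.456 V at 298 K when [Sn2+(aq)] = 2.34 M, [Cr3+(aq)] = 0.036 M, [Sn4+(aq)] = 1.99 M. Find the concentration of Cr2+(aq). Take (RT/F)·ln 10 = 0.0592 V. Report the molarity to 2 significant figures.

0.00046 M

With Sn⁴⁺/Sn²⁺ at the cathode and Cr³⁺/Cr²⁺ at the anode, E°cell = +0.15 − (−0.42) = +0.57 V (n = 2).
From the Nernst equation, log Q = n(E° − E)/0.0592 = 2·(+0.57 − (+0.456))/0.0592 = 3.851.
For Sn4+(aq) + 2 Cr2+(aq) → Sn2+(aq) + 2 Cr3+(aq), the reaction quotient is Q = ([Sn2+(aq)]·[Cr3+(aq)]^2) / ([Sn4+(aq)]·[Cr2+(aq)]^2).
Substituting the known concentrations and solving, log [Cr2+(aq)] = −3.334 and [Cr2+(aq)] = 0.00046 M.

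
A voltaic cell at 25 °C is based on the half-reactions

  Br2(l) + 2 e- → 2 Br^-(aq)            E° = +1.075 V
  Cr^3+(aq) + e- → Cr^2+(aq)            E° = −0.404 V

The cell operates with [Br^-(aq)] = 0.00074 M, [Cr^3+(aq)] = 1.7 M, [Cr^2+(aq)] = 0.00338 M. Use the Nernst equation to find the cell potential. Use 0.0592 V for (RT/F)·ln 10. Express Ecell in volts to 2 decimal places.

Since E°(Br₂/Br⁻) > E°(Cr³⁺/Cr²⁺), Br₂/Br⁻ serves as the cathode.
The standard potential is +1.075 − (−0.404) = +1.479 V and the balanced reaction transfers n = 2 electrons.
The balanced reaction is Br2(l) + 2 Cr^2+(aq) → 2 Br^-(aq) + 2 Cr^3+(aq), so Q = ([Br^-(aq)]^2·[Cr^3+(aq)]^2) / [Cr^2+(aq)]^2 = 0.139 and log Q = −0.858.
Applying E = E° − (RT ln10/nF)·log Q gives +1.479 − (0.0592/2)(−0.858) = +1.50 V.

+1.50 V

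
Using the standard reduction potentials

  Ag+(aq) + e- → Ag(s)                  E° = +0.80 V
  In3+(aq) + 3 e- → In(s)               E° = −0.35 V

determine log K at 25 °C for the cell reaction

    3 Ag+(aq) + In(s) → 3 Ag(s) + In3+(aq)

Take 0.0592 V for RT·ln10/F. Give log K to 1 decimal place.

log K = 58.3

The Ag⁺/Ag couple is reduced (cathode); E°cell = +0.80 − (−0.35) = +1.15 V with n = 3.
At equilibrium E = 0, so log K = nE°cell / 0.0592 = (3)(+1.15) / 0.0592 = 58.3.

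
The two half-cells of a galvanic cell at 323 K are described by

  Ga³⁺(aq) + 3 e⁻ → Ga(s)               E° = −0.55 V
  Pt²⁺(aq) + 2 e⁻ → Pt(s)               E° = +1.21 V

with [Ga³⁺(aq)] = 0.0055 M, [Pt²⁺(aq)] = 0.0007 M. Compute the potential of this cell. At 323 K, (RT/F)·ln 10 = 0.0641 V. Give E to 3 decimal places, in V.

+1.707 V

The Pt²⁺/Pt couple has the more positive E°, so it is the cathode; Ga³⁺/Ga is the anode.
E°cell = +1.21 − (−0.55) = +1.76 V, with n = 6 electrons transferred.
The balanced reaction is 3 Pt²⁺(aq) + 2 Ga(s) → 3 Pt(s) + 2 Ga³⁺(aq), so Q = [Ga³⁺(aq)]^2 / [Pt²⁺(aq)]^3 = 8.82×10^4 and log Q = 4.945.
Applying E = E° − (RT ln10/nF)·log Q gives +1.76 − (0.0641/6)(4.945) = +1.707 V.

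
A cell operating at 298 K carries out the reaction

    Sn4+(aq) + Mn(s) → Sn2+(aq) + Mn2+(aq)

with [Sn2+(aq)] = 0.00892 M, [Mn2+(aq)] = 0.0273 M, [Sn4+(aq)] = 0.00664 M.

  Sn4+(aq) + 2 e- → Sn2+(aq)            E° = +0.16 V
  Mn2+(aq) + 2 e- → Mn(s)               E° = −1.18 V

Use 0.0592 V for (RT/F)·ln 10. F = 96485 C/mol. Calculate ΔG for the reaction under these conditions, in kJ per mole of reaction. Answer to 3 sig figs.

E°cell = +0.16 − (−1.18) = +1.34 V; the balanced reaction transfers n = 2 electrons.
Here Q = ([Sn2+(aq)]·[Mn2+(aq)]) / [Sn4+(aq)] = 0.0367 (log Q = −1.436), giving E = +1.34 − (0.0592/2)·(−1.436) = +1.3825 V.
ΔG = −nFE = −(2)(96485)(+1.3825) J/mol = −267 kJ/mol.

−267 kJ/mol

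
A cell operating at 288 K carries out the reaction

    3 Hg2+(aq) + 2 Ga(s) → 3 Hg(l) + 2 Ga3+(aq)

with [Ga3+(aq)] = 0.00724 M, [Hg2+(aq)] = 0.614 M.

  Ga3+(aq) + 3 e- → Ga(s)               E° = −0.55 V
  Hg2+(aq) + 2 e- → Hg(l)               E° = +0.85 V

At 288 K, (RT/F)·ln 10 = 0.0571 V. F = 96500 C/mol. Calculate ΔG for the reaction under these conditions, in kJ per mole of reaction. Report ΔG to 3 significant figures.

−831 kJ/mol

The standard cell potential is +0.85 − (−0.55) = +1.40 V, with n = 6 electrons in the balanced equation.
Here Q = [Ga3+(aq)]^2 / [Hg2+(aq)]^3 = 0.000226 (log Q = −3.645), giving E = +1.40 − (0.0571/6)·(−3.645) = +1.4347 V.
ΔG = −nFE = −(6)(96500)(+1.4347) J/mol = −831 kJ/mol.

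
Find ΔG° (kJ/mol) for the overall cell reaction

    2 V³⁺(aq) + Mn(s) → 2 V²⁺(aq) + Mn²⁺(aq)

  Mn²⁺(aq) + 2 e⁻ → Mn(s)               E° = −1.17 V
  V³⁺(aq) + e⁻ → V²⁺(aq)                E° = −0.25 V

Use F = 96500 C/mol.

In the reaction as written V³⁺(aq) is reduced, so the V³⁺/V²⁺ couple is the cathode and Mn²⁺/Mn is the anode.
E°cell = −0.25 − (−1.17) = +0.92 V; balancing electrons gives n = 2.
ΔG° = −nFE°cell = −(2)(96500)(+0.92) J/mol = −178 kJ/mol.

−178 kJ/mol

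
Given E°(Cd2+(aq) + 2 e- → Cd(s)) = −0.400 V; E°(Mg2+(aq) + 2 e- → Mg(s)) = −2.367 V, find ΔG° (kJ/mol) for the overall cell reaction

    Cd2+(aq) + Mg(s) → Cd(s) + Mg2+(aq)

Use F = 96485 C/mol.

−380 kJ/mol

In the reaction as written Cd2+(aq) is reduced, so the Cd²⁺/Cd couple is the cathode and Mg²⁺/Mg is the anode.
E°cell = −0.400 − (−2.367) = +1.967 V; balancing electrons gives n = 2.
ΔG° = −nFE°cell = −(2)(96485)(+1.967) J/mol = −380 kJ/mol.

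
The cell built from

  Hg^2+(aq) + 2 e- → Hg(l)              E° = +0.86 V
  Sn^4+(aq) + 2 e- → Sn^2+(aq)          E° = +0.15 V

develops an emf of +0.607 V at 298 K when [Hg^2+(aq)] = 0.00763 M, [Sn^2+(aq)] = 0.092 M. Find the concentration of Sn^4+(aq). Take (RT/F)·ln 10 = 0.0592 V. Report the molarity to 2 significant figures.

With Hg²⁺/Hg at the cathode and Sn⁴⁺/Sn²⁺ at the anode, E°cell = +0.86 − (+0.15) = +0.71 V (n = 2).
From the Nernst equation, log Q = n(E° − E)/0.0592 = 2·(+0.71 − (+0.607))/0.0592 = 3.480.
For Hg^2+(aq) + Sn^2+(aq) → Hg(l) + Sn^4+(aq), the reaction quotient is Q = [Sn^4+(aq)] / ([Hg^2+(aq)]·[Sn^2+(aq)]).
Isolating [Sn^4+(aq)] in Q = 10^{3.480} yields log [Sn^4+(aq)] = 0.326, i.e. 2.1 M.

2.1 M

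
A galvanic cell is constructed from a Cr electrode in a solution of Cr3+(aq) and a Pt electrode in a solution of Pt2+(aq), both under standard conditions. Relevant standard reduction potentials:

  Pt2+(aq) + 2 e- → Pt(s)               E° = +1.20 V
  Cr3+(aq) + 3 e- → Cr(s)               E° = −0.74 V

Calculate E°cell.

The Pt²⁺/Pt couple has the higher E°, so Pt ion is reduced (cathode) and Cr is oxidized (anode).
E°cell = E°(cathode) − E°(anode) = +1.20 − (−0.74) = +1.94 V.

+1.94 V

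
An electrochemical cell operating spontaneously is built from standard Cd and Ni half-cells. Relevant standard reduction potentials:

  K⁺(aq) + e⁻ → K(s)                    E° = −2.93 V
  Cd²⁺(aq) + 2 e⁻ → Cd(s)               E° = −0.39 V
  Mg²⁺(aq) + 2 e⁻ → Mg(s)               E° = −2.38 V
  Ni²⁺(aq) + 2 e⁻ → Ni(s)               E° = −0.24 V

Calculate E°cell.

+0.15 V

Of the two couples in this cell, the one with the more positive reduction potential is reduced at the cathode: here that is Ni²⁺/Ni (−0.24 V); Cd²⁺/Cd (−0.39 V) is the anode.
E°cell = E°(cathode) − E°(anode) = −0.24 − (−0.39) = +0.15 V.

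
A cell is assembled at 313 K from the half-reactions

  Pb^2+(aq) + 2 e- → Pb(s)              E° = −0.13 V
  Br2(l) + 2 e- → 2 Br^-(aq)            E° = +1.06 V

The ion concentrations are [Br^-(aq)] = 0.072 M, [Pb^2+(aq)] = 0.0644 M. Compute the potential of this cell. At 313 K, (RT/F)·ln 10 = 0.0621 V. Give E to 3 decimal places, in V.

+1.298 V

Since E°(Br₂/Br⁻) > E°(Pb²⁺/Pb), Br₂/Br⁻ serves as the cathode.
E°cell = +1.06 − (−0.13) = +1.19 V, with n = 2 electrons transferred.
Balancing gives Br2(l) + Pb(s) → 2 Br^-(aq) + Pb^2+(aq); hence Q = [Br^-(aq)]^2·[Pb^2+(aq)] = 0.000334 (log Q = −3.476).
By the Nernst equation, E = +1.19 − (0.0621/2)·(−3.476) = +1.298 V.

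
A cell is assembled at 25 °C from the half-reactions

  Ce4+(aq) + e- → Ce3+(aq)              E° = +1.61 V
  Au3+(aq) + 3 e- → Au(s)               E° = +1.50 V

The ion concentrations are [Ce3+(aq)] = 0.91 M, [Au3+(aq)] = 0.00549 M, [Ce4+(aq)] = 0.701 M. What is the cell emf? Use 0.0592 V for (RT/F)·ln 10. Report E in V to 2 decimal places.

+0.15 V

Since E°(Ce⁴⁺/Ce³⁺) > E°(Au³⁺/Au), Ce⁴⁺/Ce³⁺ serves as the cathode.
The standard potential is +1.61 − (+1.50) = +0.11 V and the balanced reaction transfers n = 3 electrons.
The balanced reaction is 3 Ce4+(aq) + Au(s) → 3 Ce3+(aq) + Au3+(aq), so Q = ([Ce3+(aq)]^3·[Au3+(aq)]) / [Ce4+(aq)]^3 = 0.012 and log Q = −1.920.
Applying E = E° − (RT ln10/nF)·log Q gives +0.11 − (0.0592/3)(−1.920) = +0.15 V.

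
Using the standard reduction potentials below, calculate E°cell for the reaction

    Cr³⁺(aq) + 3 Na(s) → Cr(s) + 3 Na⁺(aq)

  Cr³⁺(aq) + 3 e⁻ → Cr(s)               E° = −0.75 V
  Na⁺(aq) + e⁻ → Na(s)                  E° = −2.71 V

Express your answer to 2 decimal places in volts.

Cr³⁺(aq) gains electrons, so the Cr³⁺/Cr couple is the cathode; the Na⁺/Na couple is the anode.
E°cell = E°(cathode) − E°(anode) = −0.75 − (−2.71) = +1.96 V.

+1.96 V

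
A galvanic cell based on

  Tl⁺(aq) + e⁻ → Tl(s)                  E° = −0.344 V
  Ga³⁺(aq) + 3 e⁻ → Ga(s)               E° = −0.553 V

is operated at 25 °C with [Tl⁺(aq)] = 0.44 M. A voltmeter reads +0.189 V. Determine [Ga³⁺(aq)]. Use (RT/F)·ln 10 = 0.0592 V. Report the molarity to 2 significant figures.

0.88 M

The Tl⁺/Tl couple has the larger reduction potential, so it is the cathode: E°cell = −0.344 − (−0.553) = +0.209 V and n = 3.
Since E = E° − (0.0592/n)·log Q, log Q = n(E° − E)/0.0592 = 1.014.
For 3 Tl⁺(aq) + Ga(s) → 3 Tl(s) + Ga³⁺(aq), the reaction quotient is Q = [Ga³⁺(aq)] / [Tl⁺(aq)]^3.
Isolating [Ga³⁺(aq)] in Q = 10^{1.014} yields log [Ga³⁺(aq)] = −0.056, i.e. 0.88 M.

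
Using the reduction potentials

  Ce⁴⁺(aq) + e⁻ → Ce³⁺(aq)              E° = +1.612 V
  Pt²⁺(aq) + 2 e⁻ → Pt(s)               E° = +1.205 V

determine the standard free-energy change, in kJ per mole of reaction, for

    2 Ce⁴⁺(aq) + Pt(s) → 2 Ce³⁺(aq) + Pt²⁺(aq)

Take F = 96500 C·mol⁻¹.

−78.6 kJ/mol

In the reaction as written Ce⁴⁺(aq) is reduced, so the Ce⁴⁺/Ce³⁺ couple is the cathode and Pt²⁺/Pt is the anode.
E°cell = +1.612 − (+1.205) = +0.407 V; balancing electrons gives n = 2.
ΔG° = −nFE°cell = −(2)(96500)(+0.407) J/mol = −78.6 kJ/mol.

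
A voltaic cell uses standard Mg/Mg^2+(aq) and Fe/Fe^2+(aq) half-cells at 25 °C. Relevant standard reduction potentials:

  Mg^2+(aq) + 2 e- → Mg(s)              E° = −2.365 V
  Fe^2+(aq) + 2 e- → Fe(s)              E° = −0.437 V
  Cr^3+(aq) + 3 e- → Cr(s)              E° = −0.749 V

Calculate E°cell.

The Fe²⁺/Fe couple has the higher E°, so Fe ion is reduced (cathode) and Mg is oxidized (anode).
E°cell = E°(cathode) − E°(anode) = −0.437 − (−2.365) = +1.928 V.

+1.928 V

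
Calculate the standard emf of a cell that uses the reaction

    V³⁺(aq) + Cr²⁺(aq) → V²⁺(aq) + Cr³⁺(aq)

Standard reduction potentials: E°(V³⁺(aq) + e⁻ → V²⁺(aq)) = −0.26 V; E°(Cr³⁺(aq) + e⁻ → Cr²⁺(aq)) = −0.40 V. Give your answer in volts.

V³⁺(aq) gains electrons, so the V³⁺/V²⁺ couple is the cathode; the Cr³⁺/Cr²⁺ couple is the anode.
E°cell = E°(cathode) − E°(anode) = −0.26 − (−0.40) = +0.14 V.

+0.14 V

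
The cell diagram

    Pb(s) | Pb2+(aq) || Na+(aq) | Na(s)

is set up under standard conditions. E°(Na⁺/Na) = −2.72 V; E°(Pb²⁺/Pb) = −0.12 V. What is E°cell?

−2.60 V

By convention the left-hand electrode in cell notation is the anode (oxidation) and the right-hand electrode is the cathode (reduction).
E°cell = E°(right) − E°(left) = −2.72 − (−0.12) = −2.60 V.
The negative sign shows that, as written, the cell would require an external voltage to drive the reaction.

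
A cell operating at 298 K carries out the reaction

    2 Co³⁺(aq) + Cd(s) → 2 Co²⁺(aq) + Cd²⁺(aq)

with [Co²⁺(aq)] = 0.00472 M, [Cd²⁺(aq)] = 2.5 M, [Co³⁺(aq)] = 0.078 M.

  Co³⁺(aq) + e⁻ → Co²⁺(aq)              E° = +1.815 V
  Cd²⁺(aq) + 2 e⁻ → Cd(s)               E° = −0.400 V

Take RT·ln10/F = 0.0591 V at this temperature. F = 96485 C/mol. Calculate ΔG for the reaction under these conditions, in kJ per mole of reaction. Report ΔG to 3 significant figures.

−439 kJ/mol

E°cell = +1.815 − (−0.400) = +2.215 V; the balanced reaction transfers n = 2 electrons.
Here Q = ([Co²⁺(aq)]^2·[Cd²⁺(aq)]) / [Co³⁺(aq)]^2 = 0.00915 (log Q = −2.038), giving E = +2.215 − (0.0591/2)·(−2.038) = +2.2752 V.
Then ΔG = −nFE = −2 × 96485 × +2.2752 J/mol = −439 kJ/mol.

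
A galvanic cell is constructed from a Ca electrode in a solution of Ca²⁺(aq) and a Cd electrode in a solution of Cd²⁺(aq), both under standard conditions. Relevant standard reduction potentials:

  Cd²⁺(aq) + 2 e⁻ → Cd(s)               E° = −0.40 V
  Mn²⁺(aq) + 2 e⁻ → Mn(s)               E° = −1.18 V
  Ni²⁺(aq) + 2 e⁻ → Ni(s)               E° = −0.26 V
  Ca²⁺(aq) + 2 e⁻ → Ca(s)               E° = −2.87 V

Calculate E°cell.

The Cd²⁺/Cd couple has the higher E°, so Cd ion is reduced (cathode) and Ca is oxidized (anode).
E°cell = E°(cathode) − E°(anode) = −0.40 − (−2.87) = +2.47 V.

+2.47 V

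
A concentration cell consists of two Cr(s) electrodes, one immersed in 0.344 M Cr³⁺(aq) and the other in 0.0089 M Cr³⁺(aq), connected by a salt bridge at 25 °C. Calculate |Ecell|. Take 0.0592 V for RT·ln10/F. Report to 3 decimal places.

0.031 V

For a concentration cell E°cell = 0, since both electrodes use the same couple.
The compartment with the higher Cr³⁺(aq) concentration (0.344 M) acts as the cathode; ions are reduced there and produced at the dilute (0.0089 M) anode.
With n = 3, Ecell = −(0.0592/3)·log([dilute]/[conc]) = −(0.0592/3)·log(0.0089/0.344) = +0.031 V.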